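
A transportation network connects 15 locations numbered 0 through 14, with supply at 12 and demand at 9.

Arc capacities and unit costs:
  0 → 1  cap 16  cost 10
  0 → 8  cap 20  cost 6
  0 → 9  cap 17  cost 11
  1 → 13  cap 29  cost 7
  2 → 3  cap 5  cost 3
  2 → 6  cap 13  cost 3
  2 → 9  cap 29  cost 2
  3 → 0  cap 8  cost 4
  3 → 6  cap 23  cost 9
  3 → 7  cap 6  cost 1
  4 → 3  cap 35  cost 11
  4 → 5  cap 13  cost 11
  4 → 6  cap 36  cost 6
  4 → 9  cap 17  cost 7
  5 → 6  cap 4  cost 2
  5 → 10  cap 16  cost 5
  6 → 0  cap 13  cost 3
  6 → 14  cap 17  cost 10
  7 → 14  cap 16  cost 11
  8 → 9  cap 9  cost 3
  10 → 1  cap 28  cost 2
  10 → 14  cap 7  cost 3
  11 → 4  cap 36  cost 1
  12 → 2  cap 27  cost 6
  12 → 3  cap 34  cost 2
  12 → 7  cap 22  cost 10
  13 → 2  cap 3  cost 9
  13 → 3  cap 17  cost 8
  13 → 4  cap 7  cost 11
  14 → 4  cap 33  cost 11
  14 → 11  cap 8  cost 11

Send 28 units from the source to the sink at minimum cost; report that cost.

shortest-cost path #1: 12→2→9 push 27 @ unit cost 8 (adds 216)
shortest-cost path #2: 12→3→0→8→9 push 1 @ unit cost 15 (adds 15)
total cost = 231

Minimum cost for 28 units: 231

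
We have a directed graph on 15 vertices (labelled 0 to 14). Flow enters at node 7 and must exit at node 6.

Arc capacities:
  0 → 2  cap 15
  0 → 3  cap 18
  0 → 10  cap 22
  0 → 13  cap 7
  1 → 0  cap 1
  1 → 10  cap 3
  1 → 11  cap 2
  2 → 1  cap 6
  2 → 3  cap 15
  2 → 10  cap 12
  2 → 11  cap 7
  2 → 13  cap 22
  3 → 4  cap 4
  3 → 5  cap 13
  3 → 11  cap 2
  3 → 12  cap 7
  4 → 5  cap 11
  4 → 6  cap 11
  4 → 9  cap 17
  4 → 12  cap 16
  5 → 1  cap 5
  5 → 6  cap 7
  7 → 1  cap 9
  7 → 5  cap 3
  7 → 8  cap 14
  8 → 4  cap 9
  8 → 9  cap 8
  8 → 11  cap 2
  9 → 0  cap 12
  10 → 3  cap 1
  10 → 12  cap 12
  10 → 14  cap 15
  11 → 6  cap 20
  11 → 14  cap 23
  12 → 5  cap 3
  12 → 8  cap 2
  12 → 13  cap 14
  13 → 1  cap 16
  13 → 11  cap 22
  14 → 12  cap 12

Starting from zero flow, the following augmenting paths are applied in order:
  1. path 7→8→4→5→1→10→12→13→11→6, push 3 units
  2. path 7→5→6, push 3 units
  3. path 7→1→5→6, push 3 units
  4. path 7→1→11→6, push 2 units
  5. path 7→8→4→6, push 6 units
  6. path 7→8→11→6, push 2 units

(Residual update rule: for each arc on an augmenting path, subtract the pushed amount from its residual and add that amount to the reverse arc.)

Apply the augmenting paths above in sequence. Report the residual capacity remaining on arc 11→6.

after path 1 (7→8→4→5→1→10→12→13→11→6, push 3): res(11,6)=17
after path 2 (7→5→6, push 3): res(11,6)=17
after path 3 (7→1→5→6, push 3): res(11,6)=17
after path 4 (7→1→11→6, push 2): res(11,6)=15
after path 5 (7→8→4→6, push 6): res(11,6)=15
after path 6 (7→8→11→6, push 2): res(11,6)=13

Residual capacity of (11,6): 13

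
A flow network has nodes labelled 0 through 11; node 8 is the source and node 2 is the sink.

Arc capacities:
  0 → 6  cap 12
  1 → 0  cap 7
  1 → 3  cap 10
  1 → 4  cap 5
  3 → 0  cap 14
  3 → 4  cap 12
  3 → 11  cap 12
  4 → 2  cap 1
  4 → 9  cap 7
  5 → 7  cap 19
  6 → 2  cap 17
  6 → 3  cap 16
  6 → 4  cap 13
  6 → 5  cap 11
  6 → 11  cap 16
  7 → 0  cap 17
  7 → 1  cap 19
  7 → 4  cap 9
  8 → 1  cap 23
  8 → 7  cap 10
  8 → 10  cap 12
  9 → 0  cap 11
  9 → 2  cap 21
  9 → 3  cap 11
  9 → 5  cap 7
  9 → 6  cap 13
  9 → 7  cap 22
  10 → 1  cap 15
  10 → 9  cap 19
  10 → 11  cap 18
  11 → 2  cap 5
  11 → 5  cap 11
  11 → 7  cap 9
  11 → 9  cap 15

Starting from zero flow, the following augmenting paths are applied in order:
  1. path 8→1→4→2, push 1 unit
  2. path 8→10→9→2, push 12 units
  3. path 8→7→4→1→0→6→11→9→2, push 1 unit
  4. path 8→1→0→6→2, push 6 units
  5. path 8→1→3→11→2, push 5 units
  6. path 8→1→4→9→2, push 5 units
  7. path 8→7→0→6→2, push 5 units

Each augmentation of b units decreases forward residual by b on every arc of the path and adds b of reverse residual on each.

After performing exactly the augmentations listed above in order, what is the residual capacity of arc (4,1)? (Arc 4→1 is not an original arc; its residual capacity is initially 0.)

Residual capacity of (4,1): 5

after path 1 (8→1→4→2, push 1): res(4,1)=1
after path 2 (8→10→9→2, push 12): res(4,1)=1
after path 3 (8→7→4→1→0→6→11→9→2, push 1): res(4,1)=0
after path 4 (8→1→0→6→2, push 6): res(4,1)=0
after path 5 (8→1→3→11→2, push 5): res(4,1)=0
after path 6 (8→1→4→9→2, push 5): res(4,1)=5
after path 7 (8→7→0→6→2, push 5): res(4,1)=5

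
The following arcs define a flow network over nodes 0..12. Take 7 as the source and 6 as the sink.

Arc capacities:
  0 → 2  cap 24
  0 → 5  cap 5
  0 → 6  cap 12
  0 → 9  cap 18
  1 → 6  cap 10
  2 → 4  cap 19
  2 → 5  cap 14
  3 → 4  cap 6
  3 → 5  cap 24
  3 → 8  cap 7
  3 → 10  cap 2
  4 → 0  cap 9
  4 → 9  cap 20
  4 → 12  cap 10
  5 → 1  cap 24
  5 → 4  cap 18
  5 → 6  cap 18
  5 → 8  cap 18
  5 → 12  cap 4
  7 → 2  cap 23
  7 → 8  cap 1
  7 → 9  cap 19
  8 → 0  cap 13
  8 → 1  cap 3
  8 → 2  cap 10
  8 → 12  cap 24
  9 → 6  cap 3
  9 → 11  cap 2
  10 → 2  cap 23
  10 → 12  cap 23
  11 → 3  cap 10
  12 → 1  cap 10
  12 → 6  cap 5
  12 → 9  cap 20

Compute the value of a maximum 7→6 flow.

Maximum flow value: 29

augment #1: 7→9→6 bottleneck 3, total now 3
augment #2: 7→2→5→6 bottleneck 14, total now 17
augment #3: 7→8→0→6 bottleneck 1, total now 18
augment #4: 7→2→4→0→6 bottleneck 9, total now 27
augment #5: 7→9→11→3→5→6 bottleneck 2, total now 29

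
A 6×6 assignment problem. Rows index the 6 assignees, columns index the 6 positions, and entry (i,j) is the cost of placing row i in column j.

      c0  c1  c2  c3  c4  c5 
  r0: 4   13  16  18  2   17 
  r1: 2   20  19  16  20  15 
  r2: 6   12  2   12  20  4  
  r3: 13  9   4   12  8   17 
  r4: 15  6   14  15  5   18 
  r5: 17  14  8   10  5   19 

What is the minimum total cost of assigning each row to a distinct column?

Minimum assignment cost: 28

optimal assignment: row0→col4 (cost 2), row1→col0 (cost 2), row2→col5 (cost 4), row3→col2 (cost 4), row4→col1 (cost 6), row5→col3 (cost 10)
total = 2 + 2 + 4 + 4 + 6 + 10 = 28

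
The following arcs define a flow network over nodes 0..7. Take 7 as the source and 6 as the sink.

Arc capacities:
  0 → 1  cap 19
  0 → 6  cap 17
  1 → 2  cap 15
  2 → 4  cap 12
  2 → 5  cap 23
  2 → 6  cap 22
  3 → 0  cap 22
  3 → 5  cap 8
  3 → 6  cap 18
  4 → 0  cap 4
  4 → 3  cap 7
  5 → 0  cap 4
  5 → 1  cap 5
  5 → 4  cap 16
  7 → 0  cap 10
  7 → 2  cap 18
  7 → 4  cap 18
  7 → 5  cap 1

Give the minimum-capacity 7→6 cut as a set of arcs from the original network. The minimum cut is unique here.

augment #1: 7→0→6 push 10
augment #2: 7→2→6 push 18
augment #3: 7→4→0→6 push 4
augment #4: 7→4→3→6 push 7
augment #5: 7→5→0→6 push 1
max flow = 40; residual-reachable set from 7 gives S-side
cut edges (S→T): {(4,0), (4,3), (7,0), (7,2), (7,5)} total cap 40

Min-cut arcs: {(4,0), (4,3), (7,0), (7,2), (7,5)} (total capacity 40)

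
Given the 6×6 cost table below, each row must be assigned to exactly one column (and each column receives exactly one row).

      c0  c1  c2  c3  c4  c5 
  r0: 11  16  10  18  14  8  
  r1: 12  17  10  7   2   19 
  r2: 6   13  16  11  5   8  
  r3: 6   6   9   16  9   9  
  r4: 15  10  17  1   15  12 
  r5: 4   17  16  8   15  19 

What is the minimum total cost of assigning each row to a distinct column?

Minimum assignment cost: 31

optimal assignment: row0→col2 (cost 10), row1→col4 (cost 2), row2→col5 (cost 8), row3→col1 (cost 6), row4→col3 (cost 1), row5→col0 (cost 4)
total = 10 + 2 + 8 + 6 + 1 + 4 = 31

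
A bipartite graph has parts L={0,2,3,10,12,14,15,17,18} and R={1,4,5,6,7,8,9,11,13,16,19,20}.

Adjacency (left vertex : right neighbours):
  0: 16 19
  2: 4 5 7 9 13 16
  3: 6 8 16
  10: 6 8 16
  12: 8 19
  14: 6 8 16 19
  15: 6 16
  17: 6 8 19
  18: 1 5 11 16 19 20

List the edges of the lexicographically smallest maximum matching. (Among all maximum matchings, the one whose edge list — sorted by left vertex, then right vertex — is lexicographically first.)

Lex-smallest maximum matching: {(0,16), (2,4), (3,6), (10,8), (12,19), (18,1)}

|M| = 6 (so the lex-smallest maximum matching has 6 edges)
process left vertices in ascending order; for each, take the smallest-labelled available neighbour that still permits 6 edges overall, or leave it unmatched if none does
lex-smallest matching: {0-16, 2-4, 3-6, 10-8, 12-19, 18-1}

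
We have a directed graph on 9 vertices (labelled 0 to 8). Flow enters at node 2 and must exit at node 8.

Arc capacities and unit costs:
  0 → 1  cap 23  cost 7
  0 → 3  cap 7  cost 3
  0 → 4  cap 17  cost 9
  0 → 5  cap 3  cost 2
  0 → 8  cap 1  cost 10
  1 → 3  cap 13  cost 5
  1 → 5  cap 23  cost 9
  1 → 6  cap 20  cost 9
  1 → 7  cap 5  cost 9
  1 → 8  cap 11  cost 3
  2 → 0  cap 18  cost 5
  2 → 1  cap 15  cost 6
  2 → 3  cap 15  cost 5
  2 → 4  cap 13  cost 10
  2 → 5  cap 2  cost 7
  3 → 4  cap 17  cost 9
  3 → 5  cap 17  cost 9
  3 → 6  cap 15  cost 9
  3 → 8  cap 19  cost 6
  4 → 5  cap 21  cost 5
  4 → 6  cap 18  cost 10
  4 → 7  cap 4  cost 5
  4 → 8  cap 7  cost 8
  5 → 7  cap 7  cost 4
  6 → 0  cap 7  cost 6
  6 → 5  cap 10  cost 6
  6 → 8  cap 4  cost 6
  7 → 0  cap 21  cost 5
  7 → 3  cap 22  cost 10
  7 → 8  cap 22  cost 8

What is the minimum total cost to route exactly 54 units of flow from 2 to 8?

shortest-cost path #1: 2→1→8 push 11 @ unit cost 9 (adds 99)
shortest-cost path #2: 2→3→8 push 15 @ unit cost 11 (adds 165)
shortest-cost path #3: 2→0→3→8 push 4 @ unit cost 14 (adds 56)
shortest-cost path #4: 2→0→8 push 1 @ unit cost 15 (adds 15)
shortest-cost path #5: 2→4→8 push 7 @ unit cost 18 (adds 126)
shortest-cost path #6: 2→5→7→8 push 2 @ unit cost 19 (adds 38)
shortest-cost path #7: 2→0→5→7→8 push 3 @ unit cost 19 (adds 57)
shortest-cost path #8: 2→1→6→8 push 4 @ unit cost 21 (adds 84)
shortest-cost path #9: 2→4→7→8 push 4 @ unit cost 23 (adds 92)
shortest-cost path #10: 2→0→3→6→1→7→8 push 3 @ unit cost 25 (adds 75)
total cost = 807

Minimum cost for 54 units: 807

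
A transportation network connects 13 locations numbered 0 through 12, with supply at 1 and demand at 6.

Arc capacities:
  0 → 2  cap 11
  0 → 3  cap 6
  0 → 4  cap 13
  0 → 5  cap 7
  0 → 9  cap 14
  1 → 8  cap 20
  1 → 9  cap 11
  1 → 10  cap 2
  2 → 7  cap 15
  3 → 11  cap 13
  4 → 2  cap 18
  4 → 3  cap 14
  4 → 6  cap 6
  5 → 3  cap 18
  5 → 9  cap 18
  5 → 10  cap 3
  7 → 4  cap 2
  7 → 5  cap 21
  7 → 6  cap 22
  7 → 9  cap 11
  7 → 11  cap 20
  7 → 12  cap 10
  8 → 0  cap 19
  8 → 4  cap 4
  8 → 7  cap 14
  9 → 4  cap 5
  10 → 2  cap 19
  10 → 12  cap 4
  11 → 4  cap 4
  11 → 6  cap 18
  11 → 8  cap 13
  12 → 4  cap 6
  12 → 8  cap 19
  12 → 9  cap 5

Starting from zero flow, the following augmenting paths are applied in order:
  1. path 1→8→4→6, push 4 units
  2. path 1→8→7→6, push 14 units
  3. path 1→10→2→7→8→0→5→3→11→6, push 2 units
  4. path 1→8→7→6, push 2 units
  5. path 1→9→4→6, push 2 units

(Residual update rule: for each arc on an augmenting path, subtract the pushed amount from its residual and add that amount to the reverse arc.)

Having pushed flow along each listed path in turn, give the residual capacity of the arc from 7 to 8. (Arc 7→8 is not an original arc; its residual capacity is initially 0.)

after path 1 (1→8→4→6, push 4): res(7,8)=0
after path 2 (1→8→7→6, push 14): res(7,8)=14
after path 3 (1→10→2→7→8→0→5→3→11→6, push 2): res(7,8)=12
after path 4 (1→8→7→6, push 2): res(7,8)=14
after path 5 (1→9→4→6, push 2): res(7,8)=14

Residual capacity of (7,8): 14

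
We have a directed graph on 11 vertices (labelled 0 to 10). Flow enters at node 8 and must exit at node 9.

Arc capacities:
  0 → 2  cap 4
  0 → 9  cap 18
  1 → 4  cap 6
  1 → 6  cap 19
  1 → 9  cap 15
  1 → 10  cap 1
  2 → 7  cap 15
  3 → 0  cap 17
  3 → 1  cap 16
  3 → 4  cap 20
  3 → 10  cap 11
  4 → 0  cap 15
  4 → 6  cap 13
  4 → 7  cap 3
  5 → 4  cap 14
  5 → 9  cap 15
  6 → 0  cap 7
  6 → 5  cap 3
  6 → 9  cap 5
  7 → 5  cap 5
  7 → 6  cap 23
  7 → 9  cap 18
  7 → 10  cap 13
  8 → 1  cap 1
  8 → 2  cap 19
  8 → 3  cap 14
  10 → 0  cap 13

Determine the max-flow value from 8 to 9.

augment #1: 8→1→9 bottleneck 1, total now 1
augment #2: 8→2→7→9 bottleneck 15, total now 16
augment #3: 8→3→0→9 bottleneck 14, total now 30

Maximum flow value: 30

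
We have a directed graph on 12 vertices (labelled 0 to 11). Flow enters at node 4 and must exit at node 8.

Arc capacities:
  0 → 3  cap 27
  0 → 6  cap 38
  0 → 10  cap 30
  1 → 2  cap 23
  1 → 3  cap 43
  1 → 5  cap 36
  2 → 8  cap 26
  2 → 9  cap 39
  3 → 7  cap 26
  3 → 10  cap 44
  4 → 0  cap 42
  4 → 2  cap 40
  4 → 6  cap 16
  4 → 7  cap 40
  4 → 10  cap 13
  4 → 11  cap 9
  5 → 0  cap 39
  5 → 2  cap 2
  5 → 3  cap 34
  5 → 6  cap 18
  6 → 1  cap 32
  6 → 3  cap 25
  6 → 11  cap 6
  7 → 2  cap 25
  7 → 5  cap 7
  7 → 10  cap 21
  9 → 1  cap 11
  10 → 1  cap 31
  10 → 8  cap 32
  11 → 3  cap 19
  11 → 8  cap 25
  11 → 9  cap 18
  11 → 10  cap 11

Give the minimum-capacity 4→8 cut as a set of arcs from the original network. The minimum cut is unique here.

augment #1: 4→2→8 push 26
augment #2: 4→10→8 push 13
augment #3: 4→11→8 push 9
augment #4: 4→0→10→8 push 19
augment #5: 4→6→11→8 push 6
max flow = 73; residual-reachable set from 4 gives S-side
cut edges (S→T): {(2,8), (4,11), (6,11), (10,8)} total cap 73

Min-cut arcs: {(2,8), (4,11), (6,11), (10,8)} (total capacity 73)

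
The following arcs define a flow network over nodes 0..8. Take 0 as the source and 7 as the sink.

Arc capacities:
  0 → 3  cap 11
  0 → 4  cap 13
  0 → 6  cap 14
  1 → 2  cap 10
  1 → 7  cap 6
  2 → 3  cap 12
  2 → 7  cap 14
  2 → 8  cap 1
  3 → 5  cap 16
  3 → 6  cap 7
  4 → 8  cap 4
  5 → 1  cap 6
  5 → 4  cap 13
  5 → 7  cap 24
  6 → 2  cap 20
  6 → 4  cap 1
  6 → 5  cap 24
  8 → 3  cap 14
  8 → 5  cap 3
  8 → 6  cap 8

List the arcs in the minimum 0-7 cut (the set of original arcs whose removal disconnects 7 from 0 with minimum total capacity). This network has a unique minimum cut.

Min-cut arcs: {(0,3), (0,6), (4,8)} (total capacity 29)

augment #1: 0→3→5→7 push 11
augment #2: 0→6→2→7 push 14
augment #3: 0→4→8→5→7 push 3
augment #4: 0→4→8→3→5→7 push 1
max flow = 29; residual-reachable set from 0 gives S-side
cut edges (S→T): {(0,3), (0,6), (4,8)} total cap 29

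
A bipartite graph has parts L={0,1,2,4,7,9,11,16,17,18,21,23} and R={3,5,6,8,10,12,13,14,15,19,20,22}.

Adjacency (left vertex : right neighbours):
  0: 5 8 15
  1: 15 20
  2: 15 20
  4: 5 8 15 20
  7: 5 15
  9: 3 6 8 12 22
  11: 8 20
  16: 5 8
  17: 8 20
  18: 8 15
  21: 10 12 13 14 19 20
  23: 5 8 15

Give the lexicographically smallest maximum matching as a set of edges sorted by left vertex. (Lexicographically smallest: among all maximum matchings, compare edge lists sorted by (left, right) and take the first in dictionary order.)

|M| = 6 (so the lex-smallest maximum matching has 6 edges)
process left vertices in ascending order; for each, take the smallest-labelled available neighbour that still permits 6 edges overall, or leave it unmatched if none does
lex-smallest matching: {0-5, 1-15, 2-20, 4-8, 9-3, 21-10}

Lex-smallest maximum matching: {(0,5), (1,15), (2,20), (4,8), (9,3), (21,10)}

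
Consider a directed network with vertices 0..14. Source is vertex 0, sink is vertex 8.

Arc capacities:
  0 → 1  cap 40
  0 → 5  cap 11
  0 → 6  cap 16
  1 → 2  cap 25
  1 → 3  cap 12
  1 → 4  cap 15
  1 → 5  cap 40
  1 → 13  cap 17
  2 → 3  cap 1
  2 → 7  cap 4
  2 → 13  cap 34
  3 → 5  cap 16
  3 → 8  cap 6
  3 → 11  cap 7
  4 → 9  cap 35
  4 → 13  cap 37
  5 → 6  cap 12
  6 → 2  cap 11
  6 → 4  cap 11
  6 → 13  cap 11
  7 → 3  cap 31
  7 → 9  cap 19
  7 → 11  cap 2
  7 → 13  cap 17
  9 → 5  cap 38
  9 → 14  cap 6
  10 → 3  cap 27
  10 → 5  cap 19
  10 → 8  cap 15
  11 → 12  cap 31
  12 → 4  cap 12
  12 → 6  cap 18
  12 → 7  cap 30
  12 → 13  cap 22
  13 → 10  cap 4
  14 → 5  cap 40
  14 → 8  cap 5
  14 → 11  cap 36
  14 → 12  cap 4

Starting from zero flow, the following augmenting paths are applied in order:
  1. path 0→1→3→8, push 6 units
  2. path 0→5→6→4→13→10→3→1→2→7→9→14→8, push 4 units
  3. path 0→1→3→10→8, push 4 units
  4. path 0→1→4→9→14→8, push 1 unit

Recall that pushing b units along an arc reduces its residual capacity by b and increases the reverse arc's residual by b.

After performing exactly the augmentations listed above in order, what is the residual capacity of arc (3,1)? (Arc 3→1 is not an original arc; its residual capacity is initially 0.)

Residual capacity of (3,1): 6

after path 1 (0→1→3→8, push 6): res(3,1)=6
after path 2 (0→5→6→4→13→10→3→1→2→7→9→14→8, push 4): res(3,1)=2
after path 3 (0→1→3→10→8, push 4): res(3,1)=6
after path 4 (0→1→4→9→14→8, push 1): res(3,1)=6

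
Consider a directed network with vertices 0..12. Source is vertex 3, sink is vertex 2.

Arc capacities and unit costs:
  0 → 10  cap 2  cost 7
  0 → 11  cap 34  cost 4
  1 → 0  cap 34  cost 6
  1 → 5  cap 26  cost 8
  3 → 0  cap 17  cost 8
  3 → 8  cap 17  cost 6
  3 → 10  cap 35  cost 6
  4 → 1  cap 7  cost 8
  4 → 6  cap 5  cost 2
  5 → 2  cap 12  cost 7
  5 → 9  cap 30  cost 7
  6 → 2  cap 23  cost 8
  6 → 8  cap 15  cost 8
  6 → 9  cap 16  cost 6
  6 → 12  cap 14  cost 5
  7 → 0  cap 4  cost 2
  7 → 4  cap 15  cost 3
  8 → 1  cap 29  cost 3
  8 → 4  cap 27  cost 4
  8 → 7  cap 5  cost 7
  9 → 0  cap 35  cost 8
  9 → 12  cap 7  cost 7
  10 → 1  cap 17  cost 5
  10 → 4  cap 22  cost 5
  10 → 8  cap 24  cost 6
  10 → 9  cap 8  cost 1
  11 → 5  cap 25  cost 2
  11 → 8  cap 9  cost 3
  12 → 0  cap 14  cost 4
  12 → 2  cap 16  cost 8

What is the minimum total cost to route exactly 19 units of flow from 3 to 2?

shortest-cost path #1: 3→8→4→6→2 push 5 @ unit cost 20 (adds 100)
shortest-cost path #2: 3→0→11→5→2 push 12 @ unit cost 21 (adds 252)
shortest-cost path #3: 3→10→9→12→2 push 2 @ unit cost 22 (adds 44)
total cost = 396

Minimum cost for 19 units: 396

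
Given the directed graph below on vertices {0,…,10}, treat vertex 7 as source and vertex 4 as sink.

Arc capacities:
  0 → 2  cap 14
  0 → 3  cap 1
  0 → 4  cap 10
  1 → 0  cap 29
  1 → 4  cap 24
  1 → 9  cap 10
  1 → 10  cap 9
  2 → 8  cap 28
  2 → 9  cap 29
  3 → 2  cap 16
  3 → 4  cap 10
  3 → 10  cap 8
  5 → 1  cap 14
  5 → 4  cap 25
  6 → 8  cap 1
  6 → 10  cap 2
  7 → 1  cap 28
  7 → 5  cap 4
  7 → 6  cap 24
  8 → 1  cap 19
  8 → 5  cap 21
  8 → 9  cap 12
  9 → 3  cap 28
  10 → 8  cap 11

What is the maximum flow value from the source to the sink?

Maximum flow value: 35

augment #1: 7→1→4 bottleneck 24, total now 24
augment #2: 7→5→4 bottleneck 4, total now 28
augment #3: 7→1→0→4 bottleneck 4, total now 32
augment #4: 7→6→8→5→4 bottleneck 1, total now 33
augment #5: 7→6→10→8→5→4 bottleneck 2, total now 35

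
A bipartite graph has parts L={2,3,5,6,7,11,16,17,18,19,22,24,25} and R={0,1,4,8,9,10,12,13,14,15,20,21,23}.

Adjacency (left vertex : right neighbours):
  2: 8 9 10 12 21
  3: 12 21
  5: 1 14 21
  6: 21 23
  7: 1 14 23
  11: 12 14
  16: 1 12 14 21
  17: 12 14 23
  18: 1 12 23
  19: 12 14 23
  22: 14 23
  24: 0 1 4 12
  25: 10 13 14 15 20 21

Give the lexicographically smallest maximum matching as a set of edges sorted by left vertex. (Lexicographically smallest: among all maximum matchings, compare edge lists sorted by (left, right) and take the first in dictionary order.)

|M| = 8 (so the lex-smallest maximum matching has 8 edges)
process left vertices in ascending order; for each, take the smallest-labelled available neighbour that still permits 8 edges overall, or leave it unmatched if none does
lex-smallest matching: {2-8, 3-12, 5-1, 6-21, 7-14, 17-23, 24-0, 25-10}

Lex-smallest maximum matching: {(2,8), (3,12), (5,1), (6,21), (7,14), (17,23), (24,0), (25,10)}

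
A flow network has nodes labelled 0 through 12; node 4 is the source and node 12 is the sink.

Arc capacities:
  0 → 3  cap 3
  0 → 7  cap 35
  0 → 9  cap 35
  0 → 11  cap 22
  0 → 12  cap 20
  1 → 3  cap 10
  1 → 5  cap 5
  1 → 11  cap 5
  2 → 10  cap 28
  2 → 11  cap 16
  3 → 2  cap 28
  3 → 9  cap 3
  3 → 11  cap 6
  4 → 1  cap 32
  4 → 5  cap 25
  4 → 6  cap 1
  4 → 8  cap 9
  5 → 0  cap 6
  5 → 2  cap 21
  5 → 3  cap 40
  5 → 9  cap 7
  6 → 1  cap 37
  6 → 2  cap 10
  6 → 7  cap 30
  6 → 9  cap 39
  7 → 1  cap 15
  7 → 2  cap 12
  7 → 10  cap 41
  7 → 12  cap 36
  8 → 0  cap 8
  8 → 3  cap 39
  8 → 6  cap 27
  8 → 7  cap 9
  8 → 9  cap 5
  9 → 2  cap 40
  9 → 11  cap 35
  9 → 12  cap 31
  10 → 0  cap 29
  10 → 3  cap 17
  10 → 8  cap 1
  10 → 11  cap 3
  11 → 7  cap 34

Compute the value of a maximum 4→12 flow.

augment #1: 4→5→0→12 bottleneck 6, total now 6
augment #2: 4→5→9→12 bottleneck 7, total now 13
augment #3: 4→6→7→12 bottleneck 1, total now 14
augment #4: 4→8→0→12 bottleneck 8, total now 22
augment #5: 4→8→7→12 bottleneck 1, total now 23
augment #6: 4→1→3→9→12 bottleneck 3, total now 26
augment #7: 4→1→11→7→12 bottleneck 5, total now 31
augment #8: 4→1→3→11→7→12 bottleneck 6, total now 37
augment #9: 4→5→2→10→0→12 bottleneck 6, total now 43
augment #10: 4→5→2→11→7→12 bottleneck 6, total now 49
augment #11: 4→1→3→2→11→7→12 bottleneck 1, total now 50
augment #12: 4→1→5→2→11→7→12 bottleneck 5, total now 55

Maximum flow value: 55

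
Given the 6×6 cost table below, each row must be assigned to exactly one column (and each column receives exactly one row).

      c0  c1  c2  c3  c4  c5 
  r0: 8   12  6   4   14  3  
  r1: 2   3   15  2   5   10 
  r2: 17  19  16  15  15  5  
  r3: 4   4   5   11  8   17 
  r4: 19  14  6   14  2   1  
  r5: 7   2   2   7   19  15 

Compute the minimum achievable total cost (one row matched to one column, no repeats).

Minimum assignment cost: 19

optimal assignment: row0→col3 (cost 4), row1→col0 (cost 2), row2→col5 (cost 5), row3→col1 (cost 4), row4→col4 (cost 2), row5→col2 (cost 2)
total = 4 + 2 + 5 + 4 + 2 + 2 = 19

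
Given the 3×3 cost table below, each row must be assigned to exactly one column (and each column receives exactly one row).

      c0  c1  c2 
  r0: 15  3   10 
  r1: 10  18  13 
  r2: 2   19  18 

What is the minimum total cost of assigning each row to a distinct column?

Minimum assignment cost: 18

optimal assignment: row0→col1 (cost 3), row1→col2 (cost 13), row2→col0 (cost 2)
total = 3 + 13 + 2 = 18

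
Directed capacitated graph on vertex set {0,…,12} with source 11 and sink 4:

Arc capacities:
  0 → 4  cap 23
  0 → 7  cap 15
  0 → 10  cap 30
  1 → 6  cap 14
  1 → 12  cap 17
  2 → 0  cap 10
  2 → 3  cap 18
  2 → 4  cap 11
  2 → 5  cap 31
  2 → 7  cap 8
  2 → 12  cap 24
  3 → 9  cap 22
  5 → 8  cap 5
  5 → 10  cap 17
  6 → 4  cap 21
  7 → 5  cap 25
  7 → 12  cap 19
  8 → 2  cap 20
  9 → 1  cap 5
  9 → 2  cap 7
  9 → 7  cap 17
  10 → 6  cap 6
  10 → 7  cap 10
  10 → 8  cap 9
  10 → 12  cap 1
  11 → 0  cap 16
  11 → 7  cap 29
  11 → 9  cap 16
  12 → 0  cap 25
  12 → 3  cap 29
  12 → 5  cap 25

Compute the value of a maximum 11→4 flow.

augment #1: 11→0→4 bottleneck 16, total now 16
augment #2: 11→9→2→4 bottleneck 7, total now 23
augment #3: 11→7→12→0→4 bottleneck 7, total now 30
augment #4: 11→9→1→6→4 bottleneck 5, total now 35
augment #5: 11→7→5→8→2→4 bottleneck 4, total now 39
augment #6: 11→7→5→10→6→4 bottleneck 6, total now 45

Maximum flow value: 45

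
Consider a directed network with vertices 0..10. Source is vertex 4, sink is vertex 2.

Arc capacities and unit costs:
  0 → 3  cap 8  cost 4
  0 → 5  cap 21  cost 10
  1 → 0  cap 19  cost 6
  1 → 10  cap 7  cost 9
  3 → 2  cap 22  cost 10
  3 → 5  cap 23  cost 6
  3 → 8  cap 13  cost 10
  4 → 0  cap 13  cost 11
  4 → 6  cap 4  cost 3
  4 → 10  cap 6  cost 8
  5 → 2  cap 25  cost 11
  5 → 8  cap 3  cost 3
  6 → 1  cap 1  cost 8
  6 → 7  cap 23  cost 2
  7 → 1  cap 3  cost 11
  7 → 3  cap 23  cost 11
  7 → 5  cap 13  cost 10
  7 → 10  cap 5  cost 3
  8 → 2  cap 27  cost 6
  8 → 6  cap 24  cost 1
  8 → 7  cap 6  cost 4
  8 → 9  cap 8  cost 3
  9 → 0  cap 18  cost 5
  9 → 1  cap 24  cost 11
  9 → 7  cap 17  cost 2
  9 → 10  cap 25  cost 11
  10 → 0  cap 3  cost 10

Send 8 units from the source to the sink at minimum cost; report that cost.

Minimum cost for 8 units: 197

shortest-cost path #1: 4→6→7→5→8→2 push 3 @ unit cost 24 (adds 72)
shortest-cost path #2: 4→0→3→2 push 5 @ unit cost 25 (adds 125)
total cost = 197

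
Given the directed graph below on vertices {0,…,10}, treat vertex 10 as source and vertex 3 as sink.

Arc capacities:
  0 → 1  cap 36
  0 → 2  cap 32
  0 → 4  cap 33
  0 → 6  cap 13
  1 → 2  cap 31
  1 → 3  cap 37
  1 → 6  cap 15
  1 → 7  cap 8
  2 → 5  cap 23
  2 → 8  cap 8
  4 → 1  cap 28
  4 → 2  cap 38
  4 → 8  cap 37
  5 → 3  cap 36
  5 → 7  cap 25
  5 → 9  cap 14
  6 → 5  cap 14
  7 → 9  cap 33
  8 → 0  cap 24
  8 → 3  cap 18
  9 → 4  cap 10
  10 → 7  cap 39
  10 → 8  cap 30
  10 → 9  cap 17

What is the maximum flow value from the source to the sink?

augment #1: 10→8→3 bottleneck 18, total now 18
augment #2: 10→8→0→1→3 bottleneck 12, total now 30
augment #3: 10→9→4→1→3 bottleneck 10, total now 40

Maximum flow value: 40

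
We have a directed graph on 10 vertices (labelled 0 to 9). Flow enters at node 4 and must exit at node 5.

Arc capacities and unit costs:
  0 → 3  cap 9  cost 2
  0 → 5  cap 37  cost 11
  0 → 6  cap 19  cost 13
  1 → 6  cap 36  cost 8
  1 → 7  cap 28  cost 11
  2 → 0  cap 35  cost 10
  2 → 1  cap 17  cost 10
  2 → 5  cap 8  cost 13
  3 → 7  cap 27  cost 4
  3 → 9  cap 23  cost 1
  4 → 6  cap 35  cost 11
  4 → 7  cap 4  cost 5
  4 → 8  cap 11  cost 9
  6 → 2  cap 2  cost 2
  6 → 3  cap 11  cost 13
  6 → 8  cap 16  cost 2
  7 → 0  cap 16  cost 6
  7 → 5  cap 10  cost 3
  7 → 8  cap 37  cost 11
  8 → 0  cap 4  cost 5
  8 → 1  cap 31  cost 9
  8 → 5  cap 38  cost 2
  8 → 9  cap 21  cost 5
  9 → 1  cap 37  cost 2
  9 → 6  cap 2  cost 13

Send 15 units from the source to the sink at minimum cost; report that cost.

shortest-cost path #1: 4→7→5 push 4 @ unit cost 8 (adds 32)
shortest-cost path #2: 4→8→5 push 11 @ unit cost 11 (adds 121)
total cost = 153

Minimum cost for 15 units: 153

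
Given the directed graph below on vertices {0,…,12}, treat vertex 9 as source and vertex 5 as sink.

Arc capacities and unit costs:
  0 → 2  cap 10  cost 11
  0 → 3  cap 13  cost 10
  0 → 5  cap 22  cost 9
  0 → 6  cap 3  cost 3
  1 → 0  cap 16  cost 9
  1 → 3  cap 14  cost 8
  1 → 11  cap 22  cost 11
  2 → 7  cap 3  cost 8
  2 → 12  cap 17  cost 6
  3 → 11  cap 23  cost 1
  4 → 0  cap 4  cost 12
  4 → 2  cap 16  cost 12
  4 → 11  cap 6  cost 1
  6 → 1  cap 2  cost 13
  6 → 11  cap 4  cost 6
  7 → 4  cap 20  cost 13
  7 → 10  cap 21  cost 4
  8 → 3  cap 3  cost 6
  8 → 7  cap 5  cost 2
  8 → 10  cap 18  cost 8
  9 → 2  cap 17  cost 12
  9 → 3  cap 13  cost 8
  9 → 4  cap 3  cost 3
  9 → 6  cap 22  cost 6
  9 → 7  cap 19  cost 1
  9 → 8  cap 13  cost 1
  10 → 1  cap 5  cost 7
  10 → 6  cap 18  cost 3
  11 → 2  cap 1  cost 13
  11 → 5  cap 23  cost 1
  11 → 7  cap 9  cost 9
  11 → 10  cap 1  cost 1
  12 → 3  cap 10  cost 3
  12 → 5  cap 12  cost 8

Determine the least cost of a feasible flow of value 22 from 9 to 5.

shortest-cost path #1: 9→4→11→5 push 3 @ unit cost 5 (adds 15)
shortest-cost path #2: 9→8→3→11→5 push 3 @ unit cost 9 (adds 27)
shortest-cost path #3: 9→3→11→5 push 13 @ unit cost 10 (adds 130)
shortest-cost path #4: 9→6→11→5 push 3 @ unit cost 13 (adds 39)
total cost = 211

Minimum cost for 22 units: 211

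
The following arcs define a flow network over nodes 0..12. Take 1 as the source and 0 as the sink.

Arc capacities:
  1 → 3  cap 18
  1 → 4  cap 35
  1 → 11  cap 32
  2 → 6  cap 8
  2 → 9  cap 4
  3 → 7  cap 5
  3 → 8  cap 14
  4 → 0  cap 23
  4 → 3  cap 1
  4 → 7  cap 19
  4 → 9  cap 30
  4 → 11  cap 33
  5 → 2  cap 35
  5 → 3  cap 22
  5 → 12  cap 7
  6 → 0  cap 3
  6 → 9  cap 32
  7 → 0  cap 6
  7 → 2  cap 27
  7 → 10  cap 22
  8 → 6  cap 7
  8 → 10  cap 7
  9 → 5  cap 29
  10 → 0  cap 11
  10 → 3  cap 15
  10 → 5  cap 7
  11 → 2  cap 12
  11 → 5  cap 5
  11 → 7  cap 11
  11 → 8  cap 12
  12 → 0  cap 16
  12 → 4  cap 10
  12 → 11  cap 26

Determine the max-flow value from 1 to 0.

augment #1: 1→4→0 bottleneck 23, total now 23
augment #2: 1→3→7→0 bottleneck 5, total now 28
augment #3: 1→4→7→0 bottleneck 1, total now 29
augment #4: 1→3→8→6→0 bottleneck 3, total now 32
augment #5: 1→3→8→10→0 bottleneck 7, total now 39
augment #6: 1→4→7→10→0 bottleneck 4, total now 43
augment #7: 1→11→5→12→0 bottleneck 5, total now 48
augment #8: 1→4→9→5→12→0 bottleneck 2, total now 50

Maximum flow value: 50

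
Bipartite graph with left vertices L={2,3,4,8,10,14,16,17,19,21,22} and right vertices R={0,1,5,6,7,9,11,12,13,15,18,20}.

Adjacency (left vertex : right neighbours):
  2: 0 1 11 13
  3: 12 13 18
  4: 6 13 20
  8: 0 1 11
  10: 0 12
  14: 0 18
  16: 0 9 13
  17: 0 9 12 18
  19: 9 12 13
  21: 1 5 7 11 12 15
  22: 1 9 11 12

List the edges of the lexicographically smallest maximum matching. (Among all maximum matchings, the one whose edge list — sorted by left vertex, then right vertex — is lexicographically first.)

|M| = 9 (so the lex-smallest maximum matching has 9 edges)
process left vertices in ascending order; for each, take the smallest-labelled available neighbour that still permits 9 edges overall, or leave it unmatched if none does
lex-smallest matching: {2-0, 3-12, 4-6, 8-1, 14-18, 16-9, 19-13, 21-5, 22-11}

Lex-smallest maximum matching: {(2,0), (3,12), (4,6), (8,1), (14,18), (16,9), (19,13), (21,5), (22,11)}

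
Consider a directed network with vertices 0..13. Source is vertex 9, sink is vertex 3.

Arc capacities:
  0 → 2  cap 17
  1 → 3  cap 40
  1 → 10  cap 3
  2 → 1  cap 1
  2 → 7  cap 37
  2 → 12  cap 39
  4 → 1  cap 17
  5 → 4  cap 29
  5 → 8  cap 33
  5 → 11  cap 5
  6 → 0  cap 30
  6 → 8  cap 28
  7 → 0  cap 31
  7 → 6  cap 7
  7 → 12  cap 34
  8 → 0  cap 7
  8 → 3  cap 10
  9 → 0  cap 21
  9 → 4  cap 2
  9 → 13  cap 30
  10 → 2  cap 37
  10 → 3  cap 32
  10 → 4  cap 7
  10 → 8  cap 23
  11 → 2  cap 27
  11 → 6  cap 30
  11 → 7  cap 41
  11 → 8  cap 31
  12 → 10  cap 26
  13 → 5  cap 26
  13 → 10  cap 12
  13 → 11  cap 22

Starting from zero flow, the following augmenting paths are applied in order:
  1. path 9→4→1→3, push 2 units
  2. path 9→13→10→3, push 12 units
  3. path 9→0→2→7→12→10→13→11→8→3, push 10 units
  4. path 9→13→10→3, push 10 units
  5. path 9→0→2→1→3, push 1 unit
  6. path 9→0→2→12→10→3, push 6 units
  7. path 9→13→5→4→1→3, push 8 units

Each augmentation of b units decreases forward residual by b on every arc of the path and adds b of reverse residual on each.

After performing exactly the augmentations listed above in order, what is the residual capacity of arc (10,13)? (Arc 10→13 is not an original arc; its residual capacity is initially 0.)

after path 1 (9→4→1→3, push 2): res(10,13)=0
after path 2 (9→13→10→3, push 12): res(10,13)=12
after path 3 (9→0→2→7→12→10→13→11→8→3, push 10): res(10,13)=2
after path 4 (9→13→10→3, push 10): res(10,13)=12
after path 5 (9→0→2→1→3, push 1): res(10,13)=12
after path 6 (9→0→2→12→10→3, push 6): res(10,13)=12
after path 7 (9→13→5→4→1→3, push 8): res(10,13)=12

Residual capacity of (10,13): 12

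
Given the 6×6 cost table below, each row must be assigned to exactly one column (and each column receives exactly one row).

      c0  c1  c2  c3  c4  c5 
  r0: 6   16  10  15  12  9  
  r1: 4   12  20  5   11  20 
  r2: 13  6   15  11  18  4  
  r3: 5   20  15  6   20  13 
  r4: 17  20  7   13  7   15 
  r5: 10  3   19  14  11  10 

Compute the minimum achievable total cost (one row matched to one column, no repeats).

Minimum assignment cost: 34

one of 2 optimal assignments: row0→col2 (cost 10), row1→col0 (cost 4), row2→col5 (cost 4), row3→col3 (cost 6), row4→col4 (cost 7), row5→col1 (cost 3)
total = 10 + 4 + 4 + 6 + 7 + 3 = 34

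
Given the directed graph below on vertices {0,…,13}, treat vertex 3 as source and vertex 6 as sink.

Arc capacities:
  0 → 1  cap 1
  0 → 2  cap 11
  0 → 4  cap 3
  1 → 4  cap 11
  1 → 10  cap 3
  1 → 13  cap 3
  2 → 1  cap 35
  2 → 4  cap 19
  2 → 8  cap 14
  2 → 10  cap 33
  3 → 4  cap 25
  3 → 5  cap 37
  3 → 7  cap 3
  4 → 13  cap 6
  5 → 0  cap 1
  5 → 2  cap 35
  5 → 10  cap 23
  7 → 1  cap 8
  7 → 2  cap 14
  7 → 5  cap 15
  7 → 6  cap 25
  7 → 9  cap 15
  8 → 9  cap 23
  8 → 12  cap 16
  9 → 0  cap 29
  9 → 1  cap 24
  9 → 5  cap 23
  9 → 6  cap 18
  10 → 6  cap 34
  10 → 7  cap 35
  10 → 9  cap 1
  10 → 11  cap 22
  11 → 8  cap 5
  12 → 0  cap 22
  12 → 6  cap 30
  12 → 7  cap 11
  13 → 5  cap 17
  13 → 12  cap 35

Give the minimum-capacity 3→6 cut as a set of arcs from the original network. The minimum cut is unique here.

Min-cut arcs: {(3,5), (3,7), (4,13)} (total capacity 46)

augment #1: 3→7→6 push 3
augment #2: 3→5→10→6 push 23
augment #3: 3→4→13→12→6 push 6
augment #4: 3→5→2→10→6 push 11
augment #5: 3→5→2→8→9→6 push 3
max flow = 46; residual-reachable set from 3 gives S-side
cut edges (S→T): {(3,5), (3,7), (4,13)} total cap 46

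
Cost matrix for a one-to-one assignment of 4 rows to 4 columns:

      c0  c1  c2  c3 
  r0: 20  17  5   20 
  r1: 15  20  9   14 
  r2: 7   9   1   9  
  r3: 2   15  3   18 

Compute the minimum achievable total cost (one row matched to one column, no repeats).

Minimum assignment cost: 30

optimal assignment: row0→col2 (cost 5), row1→col3 (cost 14), row2→col1 (cost 9), row3→col0 (cost 2)
total = 5 + 14 + 9 + 2 = 30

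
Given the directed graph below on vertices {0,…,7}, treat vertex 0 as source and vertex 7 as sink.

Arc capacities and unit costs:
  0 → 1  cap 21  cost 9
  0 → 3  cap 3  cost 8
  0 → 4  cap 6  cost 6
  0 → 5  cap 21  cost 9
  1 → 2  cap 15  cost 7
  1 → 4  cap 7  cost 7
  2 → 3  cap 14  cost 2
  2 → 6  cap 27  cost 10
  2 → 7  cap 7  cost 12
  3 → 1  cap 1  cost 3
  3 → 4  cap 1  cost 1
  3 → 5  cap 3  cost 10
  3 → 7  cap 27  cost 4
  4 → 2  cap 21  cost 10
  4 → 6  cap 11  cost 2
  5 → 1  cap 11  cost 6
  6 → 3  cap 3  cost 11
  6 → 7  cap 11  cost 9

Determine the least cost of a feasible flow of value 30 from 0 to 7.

Minimum cost for 30 units: 647

shortest-cost path #1: 0→3→7 push 3 @ unit cost 12 (adds 36)
shortest-cost path #2: 0→4→6→7 push 6 @ unit cost 17 (adds 102)
shortest-cost path #3: 0→1→2→3→7 push 14 @ unit cost 22 (adds 308)
shortest-cost path #4: 0→1→4→6→7 push 5 @ unit cost 27 (adds 135)
shortest-cost path #5: 0→1→2→7 push 1 @ unit cost 28 (adds 28)
shortest-cost path #6: 0→1→4→2→7 push 1 @ unit cost 38 (adds 38)
total cost = 647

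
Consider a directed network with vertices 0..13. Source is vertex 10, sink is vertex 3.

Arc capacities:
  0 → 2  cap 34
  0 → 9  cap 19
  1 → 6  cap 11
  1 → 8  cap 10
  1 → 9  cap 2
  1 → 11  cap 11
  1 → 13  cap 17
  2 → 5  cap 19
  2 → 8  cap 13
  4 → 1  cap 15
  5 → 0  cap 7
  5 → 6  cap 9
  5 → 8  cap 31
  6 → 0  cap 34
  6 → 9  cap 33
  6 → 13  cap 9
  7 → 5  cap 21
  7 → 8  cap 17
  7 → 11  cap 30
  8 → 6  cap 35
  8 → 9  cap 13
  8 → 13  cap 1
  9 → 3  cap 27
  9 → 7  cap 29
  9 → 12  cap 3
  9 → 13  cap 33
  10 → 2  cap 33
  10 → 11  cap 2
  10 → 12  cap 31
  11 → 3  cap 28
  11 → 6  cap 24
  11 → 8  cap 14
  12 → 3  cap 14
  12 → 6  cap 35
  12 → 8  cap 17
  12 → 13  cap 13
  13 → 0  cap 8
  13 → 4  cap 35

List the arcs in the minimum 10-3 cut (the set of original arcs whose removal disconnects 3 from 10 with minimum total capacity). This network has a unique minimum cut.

augment #1: 10→11→3 push 2
augment #2: 10→12→3 push 14
augment #3: 10→2→8→9→3 push 13
augment #4: 10→12→6→9→3 push 14
augment #5: 10→12→6→9→7→11→3 push 3
augment #6: 10→2→5→0→9→7→11→3 push 7
augment #7: 10→2→5→6→9→7→11→3 push 9
augment #8: 10→2→5→8→6→9→7→11→3 push 3
max flow = 65; residual-reachable set from 10 gives S-side
cut edges (S→T): {(2,5), (2,8), (10,11), (10,12)} total cap 65

Min-cut arcs: {(2,5), (2,8), (10,11), (10,12)} (total capacity 65)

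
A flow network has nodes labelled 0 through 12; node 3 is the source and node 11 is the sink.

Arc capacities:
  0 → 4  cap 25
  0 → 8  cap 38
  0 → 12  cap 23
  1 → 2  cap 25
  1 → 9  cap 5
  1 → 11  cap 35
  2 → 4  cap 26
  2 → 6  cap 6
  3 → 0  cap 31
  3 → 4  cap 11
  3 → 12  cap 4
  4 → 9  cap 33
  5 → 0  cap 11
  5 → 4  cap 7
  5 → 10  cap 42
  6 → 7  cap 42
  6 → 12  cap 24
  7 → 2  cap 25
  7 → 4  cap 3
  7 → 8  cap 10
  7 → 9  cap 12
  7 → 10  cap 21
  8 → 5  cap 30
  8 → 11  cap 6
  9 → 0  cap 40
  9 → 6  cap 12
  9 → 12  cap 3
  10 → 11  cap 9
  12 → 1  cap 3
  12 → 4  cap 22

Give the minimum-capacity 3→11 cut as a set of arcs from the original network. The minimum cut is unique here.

augment #1: 3→0→8→11 push 6
augment #2: 3→12→1→11 push 3
augment #3: 3→0→8→5→10→11 push 9
max flow = 18; residual-reachable set from 3 gives S-side
cut edges (S→T): {(8,11), (10,11), (12,1)} total cap 18

Min-cut arcs: {(8,11), (10,11), (12,1)} (total capacity 18)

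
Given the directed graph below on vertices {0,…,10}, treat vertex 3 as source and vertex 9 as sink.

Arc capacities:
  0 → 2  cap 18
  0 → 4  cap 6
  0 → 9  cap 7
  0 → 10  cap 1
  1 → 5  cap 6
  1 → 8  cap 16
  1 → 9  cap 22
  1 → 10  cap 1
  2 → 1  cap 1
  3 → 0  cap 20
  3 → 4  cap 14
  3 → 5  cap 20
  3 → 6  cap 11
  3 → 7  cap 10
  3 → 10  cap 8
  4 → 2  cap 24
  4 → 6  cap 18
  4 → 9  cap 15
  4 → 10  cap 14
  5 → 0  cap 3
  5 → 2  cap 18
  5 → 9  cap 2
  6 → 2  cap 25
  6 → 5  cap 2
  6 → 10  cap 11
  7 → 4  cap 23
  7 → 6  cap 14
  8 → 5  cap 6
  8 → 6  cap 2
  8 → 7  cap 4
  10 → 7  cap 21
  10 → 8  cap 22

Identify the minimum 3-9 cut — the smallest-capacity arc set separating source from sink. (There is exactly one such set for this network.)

Min-cut arcs: {(0,9), (2,1), (4,9), (5,9)} (total capacity 25)

augment #1: 3→0→9 push 7
augment #2: 3→4→9 push 14
augment #3: 3→5→9 push 2
augment #4: 3→0→4→9 push 1
augment #5: 3→0→2→1→9 push 1
max flow = 25; residual-reachable set from 3 gives S-side
cut edges (S→T): {(0,9), (2,1), (4,9), (5,9)} total cap 25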